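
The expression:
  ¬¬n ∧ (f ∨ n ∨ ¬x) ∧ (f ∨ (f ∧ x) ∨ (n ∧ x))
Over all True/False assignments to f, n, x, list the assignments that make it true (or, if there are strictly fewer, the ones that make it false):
is true only for:
  f=False, n=True, x=True;
  f=True, n=True, x=False;
  f=True, n=True, x=True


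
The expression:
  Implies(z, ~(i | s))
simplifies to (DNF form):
~z | (~i & ~s)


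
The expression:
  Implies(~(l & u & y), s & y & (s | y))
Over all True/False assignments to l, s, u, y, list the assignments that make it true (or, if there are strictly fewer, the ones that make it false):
is true only for:
  l=False, s=True, u=False, y=True;
  l=False, s=True, u=True, y=True;
  l=True, s=False, u=True, y=True;
  l=True, s=True, u=False, y=True;
  l=True, s=True, u=True, y=True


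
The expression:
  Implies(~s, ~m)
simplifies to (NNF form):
s | ~m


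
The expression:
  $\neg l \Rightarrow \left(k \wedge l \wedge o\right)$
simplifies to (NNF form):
$l$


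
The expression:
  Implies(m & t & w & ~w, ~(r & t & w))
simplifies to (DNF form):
True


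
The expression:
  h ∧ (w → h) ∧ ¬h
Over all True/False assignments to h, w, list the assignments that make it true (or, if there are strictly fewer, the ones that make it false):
is never true.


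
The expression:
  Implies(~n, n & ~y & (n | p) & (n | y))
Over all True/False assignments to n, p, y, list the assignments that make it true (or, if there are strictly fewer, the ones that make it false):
is true only for:
  n=True, p=False, y=False;
  n=True, p=False, y=True;
  n=True, p=True, y=False;
  n=True, p=True, y=True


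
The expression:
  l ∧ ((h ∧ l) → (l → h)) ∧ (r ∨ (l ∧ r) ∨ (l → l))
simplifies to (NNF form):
l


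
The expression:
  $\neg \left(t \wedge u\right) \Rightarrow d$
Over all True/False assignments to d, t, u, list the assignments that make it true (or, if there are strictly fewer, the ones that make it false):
is false only for:
  d=False, t=False, u=False;
  d=False, t=False, u=True;
  d=False, t=True, u=False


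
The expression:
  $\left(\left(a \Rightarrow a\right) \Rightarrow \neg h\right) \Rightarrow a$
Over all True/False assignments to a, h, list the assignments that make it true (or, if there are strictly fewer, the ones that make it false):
is false only for:
  a=False, h=False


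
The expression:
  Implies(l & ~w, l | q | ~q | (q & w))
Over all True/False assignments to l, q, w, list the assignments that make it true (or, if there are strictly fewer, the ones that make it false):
is always true.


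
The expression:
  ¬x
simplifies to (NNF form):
¬x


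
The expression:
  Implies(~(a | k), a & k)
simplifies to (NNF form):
a | k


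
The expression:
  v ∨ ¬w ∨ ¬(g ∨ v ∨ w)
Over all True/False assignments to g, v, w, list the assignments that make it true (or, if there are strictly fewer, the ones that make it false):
is false only for:
  g=False, v=False, w=True;
  g=True, v=False, w=True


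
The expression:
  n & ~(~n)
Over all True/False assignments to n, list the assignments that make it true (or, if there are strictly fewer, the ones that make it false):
is true only for:
  n=True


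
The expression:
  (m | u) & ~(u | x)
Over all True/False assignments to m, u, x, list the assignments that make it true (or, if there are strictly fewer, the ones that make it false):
is true only for:
  m=True, u=False, x=False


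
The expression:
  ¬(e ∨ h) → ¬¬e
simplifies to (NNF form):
e ∨ h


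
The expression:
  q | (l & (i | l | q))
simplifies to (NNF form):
l | q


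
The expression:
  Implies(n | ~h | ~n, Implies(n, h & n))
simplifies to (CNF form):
h | ~n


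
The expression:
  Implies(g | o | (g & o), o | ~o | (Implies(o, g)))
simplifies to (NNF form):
True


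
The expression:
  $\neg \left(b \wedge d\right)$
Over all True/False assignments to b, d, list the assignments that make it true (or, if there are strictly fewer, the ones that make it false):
is false only for:
  b=True, d=True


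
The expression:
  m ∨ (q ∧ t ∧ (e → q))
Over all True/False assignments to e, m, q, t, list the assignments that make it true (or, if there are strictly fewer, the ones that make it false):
is false only for:
  e=False, m=False, q=False, t=False;
  e=False, m=False, q=False, t=True;
  e=False, m=False, q=True, t=False;
  e=True, m=False, q=False, t=False;
  e=True, m=False, q=False, t=True;
  e=True, m=False, q=True, t=False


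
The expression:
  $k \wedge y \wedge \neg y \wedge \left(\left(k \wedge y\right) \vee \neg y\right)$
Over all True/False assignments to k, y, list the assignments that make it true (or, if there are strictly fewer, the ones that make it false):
is never true.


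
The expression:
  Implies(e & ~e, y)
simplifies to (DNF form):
True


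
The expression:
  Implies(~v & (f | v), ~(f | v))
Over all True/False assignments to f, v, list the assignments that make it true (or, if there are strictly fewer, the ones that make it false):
is false only for:
  f=True, v=False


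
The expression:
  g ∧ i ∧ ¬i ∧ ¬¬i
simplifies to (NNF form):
False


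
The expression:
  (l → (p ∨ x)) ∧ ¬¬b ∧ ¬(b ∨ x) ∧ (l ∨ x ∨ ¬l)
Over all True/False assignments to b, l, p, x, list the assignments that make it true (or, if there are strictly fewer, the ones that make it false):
is never true.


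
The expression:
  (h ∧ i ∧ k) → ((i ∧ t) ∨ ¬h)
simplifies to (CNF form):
t ∨ ¬h ∨ ¬i ∨ ¬k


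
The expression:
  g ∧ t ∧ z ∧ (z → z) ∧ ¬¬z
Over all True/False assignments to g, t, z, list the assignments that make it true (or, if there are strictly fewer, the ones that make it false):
is true only for:
  g=True, t=True, z=True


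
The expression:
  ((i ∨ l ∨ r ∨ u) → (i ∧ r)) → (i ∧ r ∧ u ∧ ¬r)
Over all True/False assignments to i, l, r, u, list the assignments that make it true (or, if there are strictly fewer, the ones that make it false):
is false only for:
  i=False, l=False, r=False, u=False;
  i=True, l=False, r=True, u=False;
  i=True, l=False, r=True, u=True;
  i=True, l=True, r=True, u=False;
  i=True, l=True, r=True, u=True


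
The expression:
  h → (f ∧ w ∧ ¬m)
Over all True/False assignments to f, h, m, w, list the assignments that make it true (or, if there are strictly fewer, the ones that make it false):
is false only for:
  f=False, h=True, m=False, w=False;
  f=False, h=True, m=False, w=True;
  f=False, h=True, m=True, w=False;
  f=False, h=True, m=True, w=True;
  f=True, h=True, m=False, w=False;
  f=True, h=True, m=True, w=False;
  f=True, h=True, m=True, w=True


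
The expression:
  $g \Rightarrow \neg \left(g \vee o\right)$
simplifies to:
$\neg g$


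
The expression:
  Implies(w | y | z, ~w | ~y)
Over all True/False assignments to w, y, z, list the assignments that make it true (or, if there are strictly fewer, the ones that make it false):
is false only for:
  w=True, y=True, z=False;
  w=True, y=True, z=True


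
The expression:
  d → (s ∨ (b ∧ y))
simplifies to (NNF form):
s ∨ (b ∧ y) ∨ ¬d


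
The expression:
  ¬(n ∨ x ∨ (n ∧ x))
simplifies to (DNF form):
¬n ∧ ¬x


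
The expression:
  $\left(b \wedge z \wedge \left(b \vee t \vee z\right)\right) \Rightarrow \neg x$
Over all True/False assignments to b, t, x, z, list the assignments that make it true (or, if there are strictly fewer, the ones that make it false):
is false only for:
  b=True, t=False, x=True, z=True;
  b=True, t=True, x=True, z=True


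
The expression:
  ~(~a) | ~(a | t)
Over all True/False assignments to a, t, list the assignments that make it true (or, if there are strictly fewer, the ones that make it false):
is false only for:
  a=False, t=True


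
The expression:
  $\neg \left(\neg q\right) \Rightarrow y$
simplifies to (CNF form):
$y \vee \neg q$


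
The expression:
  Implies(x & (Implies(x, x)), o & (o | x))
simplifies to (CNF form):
o | ~x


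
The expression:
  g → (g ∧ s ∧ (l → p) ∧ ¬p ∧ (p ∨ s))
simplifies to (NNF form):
(s ∧ ¬l ∧ ¬p) ∨ ¬g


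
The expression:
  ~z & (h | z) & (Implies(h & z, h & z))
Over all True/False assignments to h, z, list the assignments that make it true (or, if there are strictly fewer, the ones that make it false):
is true only for:
  h=True, z=False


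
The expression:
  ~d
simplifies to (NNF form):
~d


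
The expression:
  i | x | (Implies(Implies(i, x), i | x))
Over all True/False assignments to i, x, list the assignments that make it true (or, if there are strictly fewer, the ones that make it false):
is false only for:
  i=False, x=False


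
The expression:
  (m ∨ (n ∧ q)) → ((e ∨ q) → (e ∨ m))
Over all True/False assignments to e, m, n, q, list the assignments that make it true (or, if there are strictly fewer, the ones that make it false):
is false only for:
  e=False, m=False, n=True, q=True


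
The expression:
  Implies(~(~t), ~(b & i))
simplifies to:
~b | ~i | ~t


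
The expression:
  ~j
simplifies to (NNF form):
~j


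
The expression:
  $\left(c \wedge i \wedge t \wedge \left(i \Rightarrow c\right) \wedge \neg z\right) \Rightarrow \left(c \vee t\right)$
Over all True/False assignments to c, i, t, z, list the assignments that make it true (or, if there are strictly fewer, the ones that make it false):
is always true.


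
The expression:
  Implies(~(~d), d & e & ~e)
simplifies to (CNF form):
~d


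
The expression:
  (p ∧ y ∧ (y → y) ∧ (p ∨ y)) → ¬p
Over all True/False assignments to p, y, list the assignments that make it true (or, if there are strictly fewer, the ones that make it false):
is false only for:
  p=True, y=True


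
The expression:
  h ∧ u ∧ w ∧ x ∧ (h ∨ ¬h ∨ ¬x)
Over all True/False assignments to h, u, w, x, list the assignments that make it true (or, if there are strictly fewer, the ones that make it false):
is true only for:
  h=True, u=True, w=True, x=True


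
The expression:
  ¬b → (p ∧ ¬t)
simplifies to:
b ∨ (p ∧ ¬t)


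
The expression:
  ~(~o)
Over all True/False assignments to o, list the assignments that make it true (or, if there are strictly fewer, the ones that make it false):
is true only for:
  o=True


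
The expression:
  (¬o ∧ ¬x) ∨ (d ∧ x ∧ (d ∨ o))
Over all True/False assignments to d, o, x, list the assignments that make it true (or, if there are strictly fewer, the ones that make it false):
is true only for:
  d=False, o=False, x=False;
  d=True, o=False, x=False;
  d=True, o=False, x=True;
  d=True, o=True, x=True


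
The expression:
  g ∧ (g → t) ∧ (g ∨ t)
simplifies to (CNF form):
g ∧ t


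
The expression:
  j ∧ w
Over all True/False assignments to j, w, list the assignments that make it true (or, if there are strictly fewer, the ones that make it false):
is true only for:
  j=True, w=True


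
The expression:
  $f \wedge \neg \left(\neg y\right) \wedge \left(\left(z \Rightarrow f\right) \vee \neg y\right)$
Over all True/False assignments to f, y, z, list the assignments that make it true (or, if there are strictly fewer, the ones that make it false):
is true only for:
  f=True, y=True, z=False;
  f=True, y=True, z=True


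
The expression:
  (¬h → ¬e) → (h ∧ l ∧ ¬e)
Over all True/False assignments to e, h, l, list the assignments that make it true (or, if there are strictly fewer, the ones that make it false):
is true only for:
  e=False, h=True, l=True;
  e=True, h=False, l=False;
  e=True, h=False, l=True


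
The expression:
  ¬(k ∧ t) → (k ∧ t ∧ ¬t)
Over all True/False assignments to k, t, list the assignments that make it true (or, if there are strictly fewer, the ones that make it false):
is true only for:
  k=True, t=True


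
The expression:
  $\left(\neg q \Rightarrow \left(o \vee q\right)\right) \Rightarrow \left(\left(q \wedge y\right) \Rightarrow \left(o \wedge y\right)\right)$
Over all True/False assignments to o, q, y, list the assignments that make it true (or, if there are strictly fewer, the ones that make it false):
is false only for:
  o=False, q=True, y=True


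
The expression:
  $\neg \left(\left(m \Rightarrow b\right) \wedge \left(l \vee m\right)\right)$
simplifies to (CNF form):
$\left(m \vee \neg l\right) \wedge \left(\neg b \vee \neg m\right)$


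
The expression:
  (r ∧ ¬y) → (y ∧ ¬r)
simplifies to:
y ∨ ¬r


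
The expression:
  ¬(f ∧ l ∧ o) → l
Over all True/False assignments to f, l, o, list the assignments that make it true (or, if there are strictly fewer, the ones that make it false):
is true only for:
  f=False, l=True, o=False;
  f=False, l=True, o=True;
  f=True, l=True, o=False;
  f=True, l=True, o=True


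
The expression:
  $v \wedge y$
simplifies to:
$v \wedge y$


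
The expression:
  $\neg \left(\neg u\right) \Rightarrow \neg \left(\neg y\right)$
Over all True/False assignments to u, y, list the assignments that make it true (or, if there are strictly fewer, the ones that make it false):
is false only for:
  u=True, y=False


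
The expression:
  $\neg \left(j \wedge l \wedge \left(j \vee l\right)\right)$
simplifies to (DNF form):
$\neg j \vee \neg l$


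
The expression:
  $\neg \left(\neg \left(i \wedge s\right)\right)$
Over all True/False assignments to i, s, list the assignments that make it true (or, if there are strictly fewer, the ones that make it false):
is true only for:
  i=True, s=True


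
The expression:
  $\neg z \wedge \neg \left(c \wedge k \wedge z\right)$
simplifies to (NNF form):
$\neg z$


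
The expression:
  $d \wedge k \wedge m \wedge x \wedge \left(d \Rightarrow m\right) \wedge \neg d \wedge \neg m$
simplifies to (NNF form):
$\text{False}$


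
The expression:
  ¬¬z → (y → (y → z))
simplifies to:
True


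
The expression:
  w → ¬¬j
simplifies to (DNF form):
j ∨ ¬w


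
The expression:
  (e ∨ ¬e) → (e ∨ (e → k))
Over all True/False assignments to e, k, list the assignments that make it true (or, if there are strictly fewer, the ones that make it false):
is always true.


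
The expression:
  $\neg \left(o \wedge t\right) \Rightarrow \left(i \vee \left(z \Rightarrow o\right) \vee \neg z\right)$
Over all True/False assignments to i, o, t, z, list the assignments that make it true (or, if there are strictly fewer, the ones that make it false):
is false only for:
  i=False, o=False, t=False, z=True;
  i=False, o=False, t=True, z=True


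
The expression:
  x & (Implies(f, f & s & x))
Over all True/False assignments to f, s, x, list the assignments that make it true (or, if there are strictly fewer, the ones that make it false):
is true only for:
  f=False, s=False, x=True;
  f=False, s=True, x=True;
  f=True, s=True, x=True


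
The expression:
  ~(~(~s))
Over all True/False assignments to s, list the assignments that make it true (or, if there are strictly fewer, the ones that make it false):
is true only for:
  s=False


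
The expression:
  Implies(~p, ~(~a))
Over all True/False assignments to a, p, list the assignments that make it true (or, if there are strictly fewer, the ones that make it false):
is false only for:
  a=False, p=False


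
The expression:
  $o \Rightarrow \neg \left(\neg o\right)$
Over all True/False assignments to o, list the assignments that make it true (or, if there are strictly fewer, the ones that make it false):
is always true.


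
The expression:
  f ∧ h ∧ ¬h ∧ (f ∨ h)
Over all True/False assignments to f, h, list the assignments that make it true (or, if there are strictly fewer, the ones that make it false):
is never true.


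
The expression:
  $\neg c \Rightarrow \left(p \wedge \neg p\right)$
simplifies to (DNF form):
$c$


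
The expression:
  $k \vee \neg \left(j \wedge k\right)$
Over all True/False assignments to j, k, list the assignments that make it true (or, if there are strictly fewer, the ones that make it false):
is always true.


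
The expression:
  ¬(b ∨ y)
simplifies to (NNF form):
¬b ∧ ¬y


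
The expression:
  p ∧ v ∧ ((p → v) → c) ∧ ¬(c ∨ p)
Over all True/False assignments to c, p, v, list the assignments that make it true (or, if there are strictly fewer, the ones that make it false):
is never true.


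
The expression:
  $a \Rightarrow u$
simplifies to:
$u \vee \neg a$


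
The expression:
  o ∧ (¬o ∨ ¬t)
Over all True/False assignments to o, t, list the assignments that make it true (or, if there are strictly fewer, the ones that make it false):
is true only for:
  o=True, t=False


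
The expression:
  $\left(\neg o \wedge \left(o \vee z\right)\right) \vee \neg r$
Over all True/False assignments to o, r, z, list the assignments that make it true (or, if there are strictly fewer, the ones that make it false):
is false only for:
  o=False, r=True, z=False;
  o=True, r=True, z=False;
  o=True, r=True, z=True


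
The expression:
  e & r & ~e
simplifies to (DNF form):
False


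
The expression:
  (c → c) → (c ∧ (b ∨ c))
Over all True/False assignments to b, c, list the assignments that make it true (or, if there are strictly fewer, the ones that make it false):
is true only for:
  b=False, c=True;
  b=True, c=True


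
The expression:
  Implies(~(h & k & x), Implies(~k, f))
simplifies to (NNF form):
f | k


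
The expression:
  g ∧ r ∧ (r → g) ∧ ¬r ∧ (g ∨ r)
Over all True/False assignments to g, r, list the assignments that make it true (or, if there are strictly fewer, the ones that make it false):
is never true.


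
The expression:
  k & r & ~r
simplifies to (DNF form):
False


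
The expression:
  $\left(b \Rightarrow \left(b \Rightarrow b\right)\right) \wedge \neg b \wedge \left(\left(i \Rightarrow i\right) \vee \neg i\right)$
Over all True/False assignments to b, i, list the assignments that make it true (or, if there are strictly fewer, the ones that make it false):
is true only for:
  b=False, i=False;
  b=False, i=True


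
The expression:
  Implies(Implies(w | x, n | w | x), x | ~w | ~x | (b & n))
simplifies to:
True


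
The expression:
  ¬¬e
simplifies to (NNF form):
e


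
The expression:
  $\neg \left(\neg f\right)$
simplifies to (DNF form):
$f$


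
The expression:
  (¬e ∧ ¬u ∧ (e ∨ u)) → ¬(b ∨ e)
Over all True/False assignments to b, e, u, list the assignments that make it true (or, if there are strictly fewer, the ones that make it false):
is always true.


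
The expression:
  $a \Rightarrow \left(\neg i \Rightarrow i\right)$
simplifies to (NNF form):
$i \vee \neg a$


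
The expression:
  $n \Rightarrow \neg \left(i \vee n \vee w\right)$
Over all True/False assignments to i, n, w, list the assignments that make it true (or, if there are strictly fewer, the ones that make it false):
is true only for:
  i=False, n=False, w=False;
  i=False, n=False, w=True;
  i=True, n=False, w=False;
  i=True, n=False, w=True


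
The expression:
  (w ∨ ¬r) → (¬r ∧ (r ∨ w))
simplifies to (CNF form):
(r ∨ w) ∧ (¬r ∨ ¬w)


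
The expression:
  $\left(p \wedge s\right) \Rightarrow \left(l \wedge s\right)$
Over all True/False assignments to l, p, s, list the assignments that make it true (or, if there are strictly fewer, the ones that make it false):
is false only for:
  l=False, p=True, s=True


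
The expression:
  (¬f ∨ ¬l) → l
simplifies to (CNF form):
l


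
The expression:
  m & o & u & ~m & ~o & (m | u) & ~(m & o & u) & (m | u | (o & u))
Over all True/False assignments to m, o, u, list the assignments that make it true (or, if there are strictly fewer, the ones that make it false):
is never true.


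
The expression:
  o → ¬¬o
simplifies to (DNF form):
True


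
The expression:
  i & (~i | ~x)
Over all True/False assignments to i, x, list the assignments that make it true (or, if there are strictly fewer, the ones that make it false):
is true only for:
  i=True, x=False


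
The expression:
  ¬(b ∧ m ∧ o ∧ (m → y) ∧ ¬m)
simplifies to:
True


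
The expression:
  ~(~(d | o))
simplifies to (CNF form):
d | o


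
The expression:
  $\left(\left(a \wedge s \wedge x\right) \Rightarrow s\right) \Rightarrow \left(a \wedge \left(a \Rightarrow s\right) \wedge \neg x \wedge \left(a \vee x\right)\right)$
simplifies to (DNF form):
$a \wedge s \wedge \neg x$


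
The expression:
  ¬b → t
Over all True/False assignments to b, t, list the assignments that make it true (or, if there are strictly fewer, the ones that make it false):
is false only for:
  b=False, t=False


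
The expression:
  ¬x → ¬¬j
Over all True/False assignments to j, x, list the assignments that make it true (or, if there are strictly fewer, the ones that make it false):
is false only for:
  j=False, x=False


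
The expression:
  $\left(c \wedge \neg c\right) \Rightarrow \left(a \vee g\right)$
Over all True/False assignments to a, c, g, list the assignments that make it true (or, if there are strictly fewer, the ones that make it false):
is always true.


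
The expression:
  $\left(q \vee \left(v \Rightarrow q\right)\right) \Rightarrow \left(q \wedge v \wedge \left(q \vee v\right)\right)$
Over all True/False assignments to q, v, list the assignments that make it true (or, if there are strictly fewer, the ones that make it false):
is true only for:
  q=False, v=True;
  q=True, v=True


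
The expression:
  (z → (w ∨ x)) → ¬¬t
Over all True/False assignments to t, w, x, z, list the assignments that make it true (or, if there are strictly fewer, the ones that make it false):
is false only for:
  t=False, w=False, x=False, z=False;
  t=False, w=False, x=True, z=False;
  t=False, w=False, x=True, z=True;
  t=False, w=True, x=False, z=False;
  t=False, w=True, x=False, z=True;
  t=False, w=True, x=True, z=False;
  t=False, w=True, x=True, z=True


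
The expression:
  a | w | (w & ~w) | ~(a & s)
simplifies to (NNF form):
True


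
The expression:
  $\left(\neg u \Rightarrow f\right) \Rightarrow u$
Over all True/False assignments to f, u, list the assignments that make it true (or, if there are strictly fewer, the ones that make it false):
is false only for:
  f=True, u=False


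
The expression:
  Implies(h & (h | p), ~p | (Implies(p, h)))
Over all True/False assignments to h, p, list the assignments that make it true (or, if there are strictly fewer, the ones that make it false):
is always true.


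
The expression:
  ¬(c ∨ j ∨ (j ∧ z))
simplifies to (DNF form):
¬c ∧ ¬j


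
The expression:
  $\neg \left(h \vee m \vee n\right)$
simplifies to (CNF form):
$\neg h \wedge \neg m \wedge \neg n$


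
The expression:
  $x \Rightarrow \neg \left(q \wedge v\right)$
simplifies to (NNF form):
$\neg q \vee \neg v \vee \neg x$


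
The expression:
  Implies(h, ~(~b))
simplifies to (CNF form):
b | ~h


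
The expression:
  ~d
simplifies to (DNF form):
~d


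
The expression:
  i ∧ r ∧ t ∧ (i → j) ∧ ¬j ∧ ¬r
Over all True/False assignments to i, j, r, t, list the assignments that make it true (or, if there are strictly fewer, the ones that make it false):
is never true.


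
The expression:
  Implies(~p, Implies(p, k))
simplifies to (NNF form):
True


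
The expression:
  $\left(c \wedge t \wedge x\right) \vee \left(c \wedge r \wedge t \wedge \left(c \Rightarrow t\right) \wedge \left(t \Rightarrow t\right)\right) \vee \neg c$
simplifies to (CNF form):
$\left(t \vee \neg c\right) \wedge \left(r \vee x \vee \neg c\right)$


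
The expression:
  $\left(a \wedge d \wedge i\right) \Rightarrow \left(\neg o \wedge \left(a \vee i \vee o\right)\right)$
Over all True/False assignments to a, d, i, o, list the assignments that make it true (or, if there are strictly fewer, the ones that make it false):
is false only for:
  a=True, d=True, i=True, o=True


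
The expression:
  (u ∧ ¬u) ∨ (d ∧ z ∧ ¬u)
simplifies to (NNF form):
d ∧ z ∧ ¬u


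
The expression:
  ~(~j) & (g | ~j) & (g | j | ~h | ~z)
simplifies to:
g & j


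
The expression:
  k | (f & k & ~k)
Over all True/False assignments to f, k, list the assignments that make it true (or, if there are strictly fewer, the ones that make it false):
is true only for:
  f=False, k=True;
  f=True, k=True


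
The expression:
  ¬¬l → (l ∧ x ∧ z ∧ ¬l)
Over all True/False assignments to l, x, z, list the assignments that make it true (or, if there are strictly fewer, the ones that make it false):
is true only for:
  l=False, x=False, z=False;
  l=False, x=False, z=True;
  l=False, x=True, z=False;
  l=False, x=True, z=True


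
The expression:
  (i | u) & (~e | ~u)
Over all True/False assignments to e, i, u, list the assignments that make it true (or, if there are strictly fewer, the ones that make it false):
is true only for:
  e=False, i=False, u=True;
  e=False, i=True, u=False;
  e=False, i=True, u=True;
  e=True, i=True, u=False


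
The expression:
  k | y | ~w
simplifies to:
k | y | ~w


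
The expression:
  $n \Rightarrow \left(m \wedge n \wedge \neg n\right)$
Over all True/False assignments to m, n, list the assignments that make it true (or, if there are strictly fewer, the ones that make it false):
is true only for:
  m=False, n=False;
  m=True, n=False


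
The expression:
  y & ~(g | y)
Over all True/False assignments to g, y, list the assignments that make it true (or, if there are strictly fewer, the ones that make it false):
is never true.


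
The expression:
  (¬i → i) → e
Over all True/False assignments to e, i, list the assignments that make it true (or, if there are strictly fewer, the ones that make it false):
is false only for:
  e=False, i=True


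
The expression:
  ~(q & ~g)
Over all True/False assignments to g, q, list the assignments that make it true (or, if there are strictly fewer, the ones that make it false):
is false only for:
  g=False, q=True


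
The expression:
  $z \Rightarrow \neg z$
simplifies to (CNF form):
$\neg z$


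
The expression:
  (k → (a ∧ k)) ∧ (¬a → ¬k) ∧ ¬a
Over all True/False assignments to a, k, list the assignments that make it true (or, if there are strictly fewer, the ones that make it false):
is true only for:
  a=False, k=False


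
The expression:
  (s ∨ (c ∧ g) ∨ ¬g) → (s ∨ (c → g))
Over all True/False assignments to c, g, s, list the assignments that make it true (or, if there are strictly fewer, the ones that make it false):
is false only for:
  c=True, g=False, s=False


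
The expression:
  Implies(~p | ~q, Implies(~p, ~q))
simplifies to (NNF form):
p | ~q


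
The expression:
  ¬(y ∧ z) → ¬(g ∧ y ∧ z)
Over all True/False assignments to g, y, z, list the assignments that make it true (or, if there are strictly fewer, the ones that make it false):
is always true.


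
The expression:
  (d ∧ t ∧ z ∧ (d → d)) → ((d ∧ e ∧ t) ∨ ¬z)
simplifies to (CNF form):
e ∨ ¬d ∨ ¬t ∨ ¬z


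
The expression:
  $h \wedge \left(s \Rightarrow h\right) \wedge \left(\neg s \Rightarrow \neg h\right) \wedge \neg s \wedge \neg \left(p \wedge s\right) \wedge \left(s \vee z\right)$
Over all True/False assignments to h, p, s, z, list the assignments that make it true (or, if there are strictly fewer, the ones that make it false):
is never true.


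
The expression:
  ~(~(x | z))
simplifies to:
x | z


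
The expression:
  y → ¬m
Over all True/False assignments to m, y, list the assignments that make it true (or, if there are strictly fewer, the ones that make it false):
is false only for:
  m=True, y=True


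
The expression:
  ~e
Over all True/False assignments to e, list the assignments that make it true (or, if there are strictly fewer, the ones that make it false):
is true only for:
  e=False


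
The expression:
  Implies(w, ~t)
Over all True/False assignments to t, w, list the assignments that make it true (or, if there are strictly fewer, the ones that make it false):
is false only for:
  t=True, w=True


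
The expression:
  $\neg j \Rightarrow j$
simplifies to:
$j$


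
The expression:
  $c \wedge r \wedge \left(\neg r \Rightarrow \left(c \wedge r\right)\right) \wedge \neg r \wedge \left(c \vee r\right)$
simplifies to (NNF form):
$\text{False}$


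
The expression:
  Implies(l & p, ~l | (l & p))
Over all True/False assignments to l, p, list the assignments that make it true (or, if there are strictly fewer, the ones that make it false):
is always true.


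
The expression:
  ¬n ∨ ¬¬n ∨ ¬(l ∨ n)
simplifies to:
True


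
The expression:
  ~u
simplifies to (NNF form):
~u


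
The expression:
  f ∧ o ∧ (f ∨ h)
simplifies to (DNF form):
f ∧ o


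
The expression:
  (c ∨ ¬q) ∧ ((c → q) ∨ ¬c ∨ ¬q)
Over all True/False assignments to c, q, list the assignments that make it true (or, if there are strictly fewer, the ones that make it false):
is false only for:
  c=False, q=True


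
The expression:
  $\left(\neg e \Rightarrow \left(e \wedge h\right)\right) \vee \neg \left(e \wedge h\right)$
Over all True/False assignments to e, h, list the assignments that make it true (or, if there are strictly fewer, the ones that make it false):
is always true.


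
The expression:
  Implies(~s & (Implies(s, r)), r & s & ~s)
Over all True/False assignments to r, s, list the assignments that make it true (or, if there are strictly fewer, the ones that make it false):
is true only for:
  r=False, s=True;
  r=True, s=True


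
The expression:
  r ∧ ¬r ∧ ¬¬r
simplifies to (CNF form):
False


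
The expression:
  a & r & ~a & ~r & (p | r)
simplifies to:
False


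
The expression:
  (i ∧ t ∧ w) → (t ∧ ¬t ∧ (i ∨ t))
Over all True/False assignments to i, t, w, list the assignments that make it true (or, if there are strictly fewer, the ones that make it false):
is false only for:
  i=True, t=True, w=True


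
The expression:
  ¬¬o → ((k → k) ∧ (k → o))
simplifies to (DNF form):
True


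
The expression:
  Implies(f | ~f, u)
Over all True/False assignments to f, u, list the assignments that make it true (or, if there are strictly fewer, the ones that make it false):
is true only for:
  f=False, u=True;
  f=True, u=True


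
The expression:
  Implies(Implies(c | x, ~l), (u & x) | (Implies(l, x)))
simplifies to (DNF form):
c | x | ~l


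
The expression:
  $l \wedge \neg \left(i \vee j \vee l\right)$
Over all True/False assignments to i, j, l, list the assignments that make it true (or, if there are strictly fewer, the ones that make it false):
is never true.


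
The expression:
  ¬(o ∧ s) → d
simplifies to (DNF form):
d ∨ (o ∧ s)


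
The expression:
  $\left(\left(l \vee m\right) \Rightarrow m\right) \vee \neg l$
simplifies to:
$m \vee \neg l$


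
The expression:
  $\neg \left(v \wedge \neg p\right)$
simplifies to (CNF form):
$p \vee \neg v$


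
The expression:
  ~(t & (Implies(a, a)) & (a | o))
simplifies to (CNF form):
(~a | ~t) & (~o | ~t)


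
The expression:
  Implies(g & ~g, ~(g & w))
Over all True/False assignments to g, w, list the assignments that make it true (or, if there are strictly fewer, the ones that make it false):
is always true.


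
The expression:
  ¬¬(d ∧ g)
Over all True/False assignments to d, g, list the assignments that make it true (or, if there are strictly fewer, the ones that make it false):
is true only for:
  d=True, g=True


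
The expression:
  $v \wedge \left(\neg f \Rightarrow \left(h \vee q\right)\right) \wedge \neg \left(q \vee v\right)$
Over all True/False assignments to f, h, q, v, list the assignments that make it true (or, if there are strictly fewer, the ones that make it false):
is never true.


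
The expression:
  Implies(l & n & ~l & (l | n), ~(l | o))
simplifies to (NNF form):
True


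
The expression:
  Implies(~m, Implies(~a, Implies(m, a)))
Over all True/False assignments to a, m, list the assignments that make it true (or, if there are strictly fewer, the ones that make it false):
is always true.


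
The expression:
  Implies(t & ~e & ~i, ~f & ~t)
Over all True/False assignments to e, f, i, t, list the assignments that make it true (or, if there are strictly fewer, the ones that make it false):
is false only for:
  e=False, f=False, i=False, t=True;
  e=False, f=True, i=False, t=True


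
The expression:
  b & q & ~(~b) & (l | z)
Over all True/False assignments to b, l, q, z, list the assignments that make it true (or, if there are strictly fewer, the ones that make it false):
is true only for:
  b=True, l=False, q=True, z=True;
  b=True, l=True, q=True, z=False;
  b=True, l=True, q=True, z=True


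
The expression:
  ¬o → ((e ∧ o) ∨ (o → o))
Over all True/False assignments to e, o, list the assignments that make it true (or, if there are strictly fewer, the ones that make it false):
is always true.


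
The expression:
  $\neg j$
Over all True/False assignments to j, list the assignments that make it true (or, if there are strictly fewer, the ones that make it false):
is true only for:
  j=False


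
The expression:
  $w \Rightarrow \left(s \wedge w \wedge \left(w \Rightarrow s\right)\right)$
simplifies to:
$s \vee \neg w$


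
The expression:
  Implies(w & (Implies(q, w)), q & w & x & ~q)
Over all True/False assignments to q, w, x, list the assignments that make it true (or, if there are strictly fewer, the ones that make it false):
is true only for:
  q=False, w=False, x=False;
  q=False, w=False, x=True;
  q=True, w=False, x=False;
  q=True, w=False, x=True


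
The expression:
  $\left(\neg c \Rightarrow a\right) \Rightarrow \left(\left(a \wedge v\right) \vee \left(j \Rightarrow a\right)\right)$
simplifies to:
$a \vee \neg c \vee \neg j$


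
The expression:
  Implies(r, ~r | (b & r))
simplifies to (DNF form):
b | ~r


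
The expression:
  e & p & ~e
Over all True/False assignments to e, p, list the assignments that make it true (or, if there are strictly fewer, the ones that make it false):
is never true.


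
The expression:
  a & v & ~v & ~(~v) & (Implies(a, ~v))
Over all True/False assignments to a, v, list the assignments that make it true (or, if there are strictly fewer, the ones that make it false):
is never true.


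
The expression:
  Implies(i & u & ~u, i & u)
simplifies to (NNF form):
True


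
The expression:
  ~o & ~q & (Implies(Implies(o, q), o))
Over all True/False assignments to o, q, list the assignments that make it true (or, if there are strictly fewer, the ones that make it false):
is never true.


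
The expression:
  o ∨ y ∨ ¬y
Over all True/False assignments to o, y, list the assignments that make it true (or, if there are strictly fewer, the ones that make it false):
is always true.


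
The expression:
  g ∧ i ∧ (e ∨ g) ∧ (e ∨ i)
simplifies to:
g ∧ i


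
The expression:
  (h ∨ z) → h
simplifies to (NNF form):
h ∨ ¬z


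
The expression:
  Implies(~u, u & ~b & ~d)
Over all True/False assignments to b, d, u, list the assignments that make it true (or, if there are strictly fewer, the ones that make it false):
is true only for:
  b=False, d=False, u=True;
  b=False, d=True, u=True;
  b=True, d=False, u=True;
  b=True, d=True, u=True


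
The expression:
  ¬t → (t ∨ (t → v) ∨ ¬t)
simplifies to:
True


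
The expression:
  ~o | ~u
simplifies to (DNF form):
~o | ~u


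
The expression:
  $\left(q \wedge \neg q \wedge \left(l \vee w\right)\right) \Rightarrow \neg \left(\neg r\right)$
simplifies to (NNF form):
$\text{True}$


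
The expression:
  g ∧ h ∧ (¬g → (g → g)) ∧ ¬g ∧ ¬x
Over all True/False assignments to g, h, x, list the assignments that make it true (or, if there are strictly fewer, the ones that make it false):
is never true.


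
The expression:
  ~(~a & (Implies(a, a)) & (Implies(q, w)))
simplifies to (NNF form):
a | (q & ~w)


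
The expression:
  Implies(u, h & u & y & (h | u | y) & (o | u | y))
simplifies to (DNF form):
~u | (h & y)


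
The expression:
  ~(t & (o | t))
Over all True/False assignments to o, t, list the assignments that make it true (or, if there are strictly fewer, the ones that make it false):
is true only for:
  o=False, t=False;
  o=True, t=False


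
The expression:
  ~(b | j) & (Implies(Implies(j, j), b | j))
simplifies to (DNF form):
False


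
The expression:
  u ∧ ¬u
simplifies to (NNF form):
False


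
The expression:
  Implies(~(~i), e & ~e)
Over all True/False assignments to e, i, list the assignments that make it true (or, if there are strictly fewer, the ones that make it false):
is true only for:
  e=False, i=False;
  e=True, i=False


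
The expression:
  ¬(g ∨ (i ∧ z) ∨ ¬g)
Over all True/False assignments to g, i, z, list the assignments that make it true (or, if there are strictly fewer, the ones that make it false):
is never true.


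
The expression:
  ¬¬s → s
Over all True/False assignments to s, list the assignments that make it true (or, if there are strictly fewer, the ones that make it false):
is always true.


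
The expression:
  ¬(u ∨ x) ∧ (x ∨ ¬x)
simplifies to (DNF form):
¬u ∧ ¬x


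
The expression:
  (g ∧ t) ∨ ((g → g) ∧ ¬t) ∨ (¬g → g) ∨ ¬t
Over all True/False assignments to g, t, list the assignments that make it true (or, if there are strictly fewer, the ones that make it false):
is false only for:
  g=False, t=True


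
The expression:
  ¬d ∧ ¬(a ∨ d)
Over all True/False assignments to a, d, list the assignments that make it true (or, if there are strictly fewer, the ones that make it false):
is true only for:
  a=False, d=False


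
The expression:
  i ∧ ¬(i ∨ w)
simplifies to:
False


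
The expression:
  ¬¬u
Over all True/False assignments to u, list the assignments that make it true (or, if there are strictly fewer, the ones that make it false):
is true only for:
  u=True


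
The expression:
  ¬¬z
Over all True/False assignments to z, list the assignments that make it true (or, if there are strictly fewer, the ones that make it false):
is true only for:
  z=True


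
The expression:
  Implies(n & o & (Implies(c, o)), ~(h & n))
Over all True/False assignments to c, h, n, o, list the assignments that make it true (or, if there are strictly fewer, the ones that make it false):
is false only for:
  c=False, h=True, n=True, o=True;
  c=True, h=True, n=True, o=True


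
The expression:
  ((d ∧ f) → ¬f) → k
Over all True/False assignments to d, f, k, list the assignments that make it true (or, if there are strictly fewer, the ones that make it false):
is false only for:
  d=False, f=False, k=False;
  d=False, f=True, k=False;
  d=True, f=False, k=False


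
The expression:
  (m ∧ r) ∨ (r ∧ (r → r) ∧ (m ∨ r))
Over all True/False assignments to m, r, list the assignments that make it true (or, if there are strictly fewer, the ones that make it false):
is true only for:
  m=False, r=True;
  m=True, r=True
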